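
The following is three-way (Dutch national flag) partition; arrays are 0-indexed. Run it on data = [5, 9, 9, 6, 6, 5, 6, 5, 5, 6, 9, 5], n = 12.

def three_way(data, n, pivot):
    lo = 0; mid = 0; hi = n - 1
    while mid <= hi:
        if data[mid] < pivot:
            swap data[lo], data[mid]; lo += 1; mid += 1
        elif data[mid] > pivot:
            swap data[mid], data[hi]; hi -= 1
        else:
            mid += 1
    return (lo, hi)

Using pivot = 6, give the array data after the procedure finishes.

lo=0 mid=0 hi=11
5<6: swap(0,0), lo=1 mid=1 ⇒ [5, 9, 9, 6, 6, 5, 6, 5, 5, 6, 9, 5]
9>6: swap(1,11), hi=10 ⇒ [5, 5, 9, 6, 6, 5, 6, 5, 5, 6, 9, 9]
5<6: swap(1,1), lo=2 mid=2 ⇒ [5, 5, 9, 6, 6, 5, 6, 5, 5, 6, 9, 9]
9>6: swap(2,10), hi=9 ⇒ [5, 5, 9, 6, 6, 5, 6, 5, 5, 6, 9, 9]
9>6: swap(2,9), hi=8 ⇒ [5, 5, 6, 6, 6, 5, 6, 5, 5, 9, 9, 9]
6=6: mid=3
6=6: mid=4
6=6: mid=5
5<6: swap(2,5), lo=3 mid=6 ⇒ [5, 5, 5, 6, 6, 6, 6, 5, 5, 9, 9, 9]
6=6: mid=7
5<6: swap(3,7), lo=4 mid=8 ⇒ [5, 5, 5, 5, 6, 6, 6, 6, 5, 9, 9, 9]
5<6: swap(4,8), lo=5 mid=9 ⇒ [5, 5, 5, 5, 5, 6, 6, 6, 6, 9, 9, 9]
done. lo=5 hi=8; data=[5, 5, 5, 5, 5, 6, 6, 6, 6, 9, 9, 9]

[5, 5, 5, 5, 5, 6, 6, 6, 6, 9, 9, 9]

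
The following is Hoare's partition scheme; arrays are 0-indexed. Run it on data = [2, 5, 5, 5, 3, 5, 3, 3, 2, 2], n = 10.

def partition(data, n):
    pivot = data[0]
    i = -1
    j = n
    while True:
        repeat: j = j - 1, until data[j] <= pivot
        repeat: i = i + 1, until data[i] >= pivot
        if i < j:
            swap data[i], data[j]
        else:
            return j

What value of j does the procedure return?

pivot=2
j stops at 9 (2), i stops at 0 (2); swap ⇒ [2, 5, 5, 5, 3, 5, 3, 3, 2, 2]
j stops at 8 (2), i stops at 1 (5); swap ⇒ [2, 2, 5, 5, 3, 5, 3, 3, 5, 2]
j stops at 1, i stops at 2; i≥j ⇒ return 1. data=[2, 2, 5, 5, 3, 5, 3, 3, 5, 2]

1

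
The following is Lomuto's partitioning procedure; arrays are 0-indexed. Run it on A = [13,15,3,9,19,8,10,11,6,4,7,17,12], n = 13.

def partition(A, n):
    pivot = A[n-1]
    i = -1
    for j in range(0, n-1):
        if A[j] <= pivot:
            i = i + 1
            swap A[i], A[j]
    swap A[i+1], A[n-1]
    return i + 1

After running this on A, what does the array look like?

[3,9,8,10,11,6,4,7,12,15,19,17,13]

pivot = A[12] = 12; i = -1
j=0: A[0]=13 > 12 → no swap
j=1: A[1]=15 > 12 → no swap
j=2: A[2]=3 ≤ 12 → i=0, swap A[0],A[2] → [3,15,13,9,19,8,10,11,6,4,7,17,12]
j=3: A[3]=9 ≤ 12 → i=1, swap A[1],A[3] → [3,9,13,15,19,8,10,11,6,4,7,17,12]
j=4: A[4]=19 > 12 → no swap
j=5: A[5]=8 ≤ 12 → i=2, swap A[2],A[5] → [3,9,8,15,19,13,10,11,6,4,7,17,12]
j=6: A[6]=10 ≤ 12 → i=3, swap A[3],A[6] → [3,9,8,10,19,13,15,11,6,4,7,17,12]
j=7: A[7]=11 ≤ 12 → i=4, swap A[4],A[7] → [3,9,8,10,11,13,15,19,6,4,7,17,12]
j=8: A[8]=6 ≤ 12 → i=5, swap A[5],A[8] → [3,9,8,10,11,6,15,19,13,4,7,17,12]
j=9: A[9]=4 ≤ 12 → i=6, swap A[6],A[9] → [3,9,8,10,11,6,4,19,13,15,7,17,12]
j=10: A[10]=7 ≤ 12 → i=7, swap A[7],A[10] → [3,9,8,10,11,6,4,7,13,15,19,17,12]
j=11: A[11]=17 > 12 → no swap
final swap A[8],A[12] → [3,9,8,10,11,6,4,7,12,15,19,17,13]; return 8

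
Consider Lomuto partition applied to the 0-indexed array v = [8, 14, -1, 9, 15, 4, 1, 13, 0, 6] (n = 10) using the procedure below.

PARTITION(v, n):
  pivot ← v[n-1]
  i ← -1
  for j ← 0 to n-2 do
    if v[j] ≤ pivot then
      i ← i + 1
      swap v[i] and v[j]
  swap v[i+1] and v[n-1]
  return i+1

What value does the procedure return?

pivot = v[9] = 6; i = -1
j=0: v[0]=8 > 6 → no swap
j=1: v[1]=14 > 6 → no swap
j=2: v[2]=-1 ≤ 6 → i=0, swap v[0],v[2] → [-1, 14, 8, 9, 15, 4, 1, 13, 0, 6]
j=3: v[3]=9 > 6 → no swap
j=4: v[4]=15 > 6 → no swap
j=5: v[5]=4 ≤ 6 → i=1, swap v[1],v[5] → [-1, 4, 8, 9, 15, 14, 1, 13, 0, 6]
j=6: v[6]=1 ≤ 6 → i=2, swap v[2],v[6] → [-1, 4, 1, 9, 15, 14, 8, 13, 0, 6]
j=7: v[7]=13 > 6 → no swap
j=8: v[8]=0 ≤ 6 → i=3, swap v[3],v[8] → [-1, 4, 1, 0, 15, 14, 8, 13, 9, 6]
final swap v[4],v[9] → [-1, 4, 1, 0, 6, 14, 8, 13, 9, 15]; return 4

4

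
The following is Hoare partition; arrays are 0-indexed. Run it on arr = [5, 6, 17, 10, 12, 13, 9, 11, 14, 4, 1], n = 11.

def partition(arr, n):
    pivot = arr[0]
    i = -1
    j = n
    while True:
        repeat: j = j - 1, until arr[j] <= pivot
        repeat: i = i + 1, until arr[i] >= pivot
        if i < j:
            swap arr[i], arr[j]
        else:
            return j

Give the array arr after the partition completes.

[1, 4, 17, 10, 12, 13, 9, 11, 14, 6, 5]

pivot = arr[0] = 5; i = -1, j = 11
j→10 (arr[10]=1≤5), i→0 (arr[0]=5≥5); i<j, swap → [1, 6, 17, 10, 12, 13, 9, 11, 14, 4, 5]
j→9 (arr[9]=4≤5), i→1 (arr[1]=6≥5); i<j, swap → [1, 4, 17, 10, 12, 13, 9, 11, 14, 6, 5]
j→1, i→2; i≥j, return j=1. arr = [1, 4, 17, 10, 12, 13, 9, 11, 14, 6, 5]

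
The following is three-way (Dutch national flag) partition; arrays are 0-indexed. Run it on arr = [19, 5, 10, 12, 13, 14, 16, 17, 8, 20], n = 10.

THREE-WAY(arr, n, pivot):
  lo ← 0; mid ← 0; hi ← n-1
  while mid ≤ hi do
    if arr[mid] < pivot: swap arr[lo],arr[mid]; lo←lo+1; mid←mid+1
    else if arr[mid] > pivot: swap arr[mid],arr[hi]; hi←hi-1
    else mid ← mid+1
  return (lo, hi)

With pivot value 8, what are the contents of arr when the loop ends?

[5, 8, 12, 13, 14, 16, 17, 10, 20, 19]

lo=0 mid=0 hi=9
19>8: swap(0,9), hi=8 ⇒ [20, 5, 10, 12, 13, 14, 16, 17, 8, 19]
20>8: swap(0,8), hi=7 ⇒ [8, 5, 10, 12, 13, 14, 16, 17, 20, 19]
8=8: mid=1
5<8: swap(0,1), lo=1 mid=2 ⇒ [5, 8, 10, 12, 13, 14, 16, 17, 20, 19]
10>8: swap(2,7), hi=6 ⇒ [5, 8, 17, 12, 13, 14, 16, 10, 20, 19]
17>8: swap(2,6), hi=5 ⇒ [5, 8, 16, 12, 13, 14, 17, 10, 20, 19]
16>8: swap(2,5), hi=4 ⇒ [5, 8, 14, 12, 13, 16, 17, 10, 20, 19]
14>8: swap(2,4), hi=3 ⇒ [5, 8, 13, 12, 14, 16, 17, 10, 20, 19]
13>8: swap(2,3), hi=2 ⇒ [5, 8, 12, 13, 14, 16, 17, 10, 20, 19]
12>8: swap(2,2), hi=1 ⇒ [5, 8, 12, 13, 14, 16, 17, 10, 20, 19]
done. lo=1 hi=1; arr=[5, 8, 12, 13, 14, 16, 17, 10, 20, 19]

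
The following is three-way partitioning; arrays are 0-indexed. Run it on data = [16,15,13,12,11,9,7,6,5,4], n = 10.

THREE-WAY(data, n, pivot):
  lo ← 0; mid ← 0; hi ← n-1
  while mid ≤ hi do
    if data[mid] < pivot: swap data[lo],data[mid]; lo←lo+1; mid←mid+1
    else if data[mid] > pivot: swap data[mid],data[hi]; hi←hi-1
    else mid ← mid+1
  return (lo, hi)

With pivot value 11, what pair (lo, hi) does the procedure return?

(5, 5)

lo=0 mid=0 hi=9
16>11: swap(0,9), hi=8 ⇒ [4,15,13,12,11,9,7,6,5,16]
4<11: swap(0,0), lo=1 mid=1 ⇒ [4,15,13,12,11,9,7,6,5,16]
15>11: swap(1,8), hi=7 ⇒ [4,5,13,12,11,9,7,6,15,16]
5<11: swap(1,1), lo=2 mid=2 ⇒ [4,5,13,12,11,9,7,6,15,16]
13>11: swap(2,7), hi=6 ⇒ [4,5,6,12,11,9,7,13,15,16]
6<11: swap(2,2), lo=3 mid=3 ⇒ [4,5,6,12,11,9,7,13,15,16]
12>11: swap(3,6), hi=5 ⇒ [4,5,6,7,11,9,12,13,15,16]
7<11: swap(3,3), lo=4 mid=4 ⇒ [4,5,6,7,11,9,12,13,15,16]
11=11: mid=5
9<11: swap(4,5), lo=5 mid=6 ⇒ [4,5,6,7,9,11,12,13,15,16]
done. lo=5 hi=5; data=[4,5,6,7,9,11,12,13,15,16]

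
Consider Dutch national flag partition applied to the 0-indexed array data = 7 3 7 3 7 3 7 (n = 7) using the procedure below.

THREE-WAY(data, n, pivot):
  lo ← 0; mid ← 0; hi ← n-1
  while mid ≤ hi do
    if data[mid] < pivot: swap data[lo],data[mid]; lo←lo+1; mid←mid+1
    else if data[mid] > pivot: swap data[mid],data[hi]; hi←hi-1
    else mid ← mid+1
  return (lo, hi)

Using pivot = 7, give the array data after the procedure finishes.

lo=0 mid=0 hi=6
7=7: mid=1
3<7: swap(0,1), lo=1 mid=2 ⇒ 3 7 7 3 7 3 7
7=7: mid=3
3<7: swap(1,3), lo=2 mid=4 ⇒ 3 3 7 7 7 3 7
7=7: mid=5
3<7: swap(2,5), lo=3 mid=6 ⇒ 3 3 3 7 7 7 7
7=7: mid=7
done. lo=3 hi=6; data=3 3 3 7 7 7 7

3 3 3 7 7 7 7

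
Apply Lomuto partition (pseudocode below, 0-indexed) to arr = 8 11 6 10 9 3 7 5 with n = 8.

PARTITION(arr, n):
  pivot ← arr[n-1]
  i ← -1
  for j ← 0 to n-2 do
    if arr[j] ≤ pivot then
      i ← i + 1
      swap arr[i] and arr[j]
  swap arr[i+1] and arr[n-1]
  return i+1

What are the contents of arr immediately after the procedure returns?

3 5 6 10 9 8 7 11

pivot=5, i=-1
j=0: 8>5, skip
j=1: 11>5, skip
j=2: 6>5, skip
j=3: 10>5, skip
j=4: 9>5, skip
j=5: 3≤5, i=0, swap(0,5) ⇒ 3 11 6 10 9 8 7 5
j=6: 7>5, skip
swap(1,7) ⇒ 3 5 6 10 9 8 7 11; return 1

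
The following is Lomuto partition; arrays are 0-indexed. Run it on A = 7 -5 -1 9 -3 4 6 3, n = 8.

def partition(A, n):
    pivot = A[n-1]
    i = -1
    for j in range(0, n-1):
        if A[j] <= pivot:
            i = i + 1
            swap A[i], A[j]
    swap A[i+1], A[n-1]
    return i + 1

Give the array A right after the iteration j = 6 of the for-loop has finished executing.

-5 -1 -3 9 7 4 6 3

pivot = A[7] = 3; i = -1
j=0: A[0]=7 > 3 → no swap
j=1: A[1]=-5 ≤ 3 → i=0, swap A[0],A[1] → -5 7 -1 9 -3 4 6 3
j=2: A[2]=-1 ≤ 3 → i=1, swap A[1],A[2] → -5 -1 7 9 -3 4 6 3
j=3: A[3]=9 > 3 → no swap
j=4: A[4]=-3 ≤ 3 → i=2, swap A[2],A[4] → -5 -1 -3 9 7 4 6 3
j=5: A[5]=4 > 3 → no swap
j=6: A[6]=6 > 3 → no swap
(after j=6) A = -5 -1 -3 9 7 4 6 3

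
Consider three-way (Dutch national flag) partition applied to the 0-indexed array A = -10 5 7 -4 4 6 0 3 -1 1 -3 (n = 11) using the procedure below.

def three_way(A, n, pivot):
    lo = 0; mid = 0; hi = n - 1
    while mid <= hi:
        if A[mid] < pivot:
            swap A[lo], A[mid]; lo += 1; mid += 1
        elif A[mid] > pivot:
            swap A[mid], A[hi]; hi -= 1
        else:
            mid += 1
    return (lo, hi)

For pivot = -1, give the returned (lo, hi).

(3, 3)

pivot = -1; lo=0, mid=0, hi=10
A[mid]=-10<-1: swap A[0],A[0]; lo=1,mid=1 → -10 5 7 -4 4 6 0 3 -1 1 -3
A[mid]=5>-1: swap A[1],A[10]; hi=9 → -10 -3 7 -4 4 6 0 3 -1 1 5
A[mid]=-3<-1: swap A[1],A[1]; lo=2,mid=2 → -10 -3 7 -4 4 6 0 3 -1 1 5
A[mid]=7>-1: swap A[2],A[9]; hi=8 → -10 -3 1 -4 4 6 0 3 -1 7 5
A[mid]=1>-1: swap A[2],A[8]; hi=7 → -10 -3 -1 -4 4 6 0 3 1 7 5
A[mid]=-1=-1: mid=3
A[mid]=-4<-1: swap A[2],A[3]; lo=3,mid=4 → -10 -3 -4 -1 4 6 0 3 1 7 5
A[mid]=4>-1: swap A[4],A[7]; hi=6 → -10 -3 -4 -1 3 6 0 4 1 7 5
A[mid]=3>-1: swap A[4],A[6]; hi=5 → -10 -3 -4 -1 0 6 3 4 1 7 5
A[mid]=0>-1: swap A[4],A[5]; hi=4 → -10 -3 -4 -1 6 0 3 4 1 7 5
A[mid]=6>-1: swap A[4],A[4]; hi=3 → -10 -3 -4 -1 6 0 3 4 1 7 5
end: lo=3, hi=3; A = -10 -3 -4 -1 6 0 3 4 1 7 5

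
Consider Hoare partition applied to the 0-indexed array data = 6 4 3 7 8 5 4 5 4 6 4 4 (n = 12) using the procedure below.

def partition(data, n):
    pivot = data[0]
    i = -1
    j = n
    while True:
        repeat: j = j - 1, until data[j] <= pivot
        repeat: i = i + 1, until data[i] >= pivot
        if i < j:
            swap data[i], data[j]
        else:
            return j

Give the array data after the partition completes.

pivot = data[0] = 6; i = -1, j = 12
j→11 (data[11]=4≤6), i→0 (data[0]=6≥6); i<j, swap → 4 4 3 7 8 5 4 5 4 6 4 6
j→10 (data[10]=4≤6), i→3 (data[3]=7≥6); i<j, swap → 4 4 3 4 8 5 4 5 4 6 7 6
j→9 (data[9]=6≤6), i→4 (data[4]=8≥6); i<j, swap → 4 4 3 4 6 5 4 5 4 8 7 6
j→8, i→9; i≥j, return j=8. data = 4 4 3 4 6 5 4 5 4 8 7 6

4 4 3 4 6 5 4 5 4 8 7 6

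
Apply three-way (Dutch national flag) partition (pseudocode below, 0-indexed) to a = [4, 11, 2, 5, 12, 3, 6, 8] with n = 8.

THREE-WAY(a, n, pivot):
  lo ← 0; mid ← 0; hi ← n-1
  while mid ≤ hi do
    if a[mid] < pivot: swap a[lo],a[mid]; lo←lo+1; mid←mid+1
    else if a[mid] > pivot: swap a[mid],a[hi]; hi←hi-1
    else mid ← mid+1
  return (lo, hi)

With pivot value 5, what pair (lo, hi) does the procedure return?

pivot = 5; lo=0, mid=0, hi=7
a[mid]=4<5: swap a[0],a[0]; lo=1,mid=1 → [4, 11, 2, 5, 12, 3, 6, 8]
a[mid]=11>5: swap a[1],a[7]; hi=6 → [4, 8, 2, 5, 12, 3, 6, 11]
a[mid]=8>5: swap a[1],a[6]; hi=5 → [4, 6, 2, 5, 12, 3, 8, 11]
a[mid]=6>5: swap a[1],a[5]; hi=4 → [4, 3, 2, 5, 12, 6, 8, 11]
a[mid]=3<5: swap a[1],a[1]; lo=2,mid=2 → [4, 3, 2, 5, 12, 6, 8, 11]
a[mid]=2<5: swap a[2],a[2]; lo=3,mid=3 → [4, 3, 2, 5, 12, 6, 8, 11]
a[mid]=5=5: mid=4
a[mid]=12>5: swap a[4],a[4]; hi=3 → [4, 3, 2, 5, 12, 6, 8, 11]
end: lo=3, hi=3; a = [4, 3, 2, 5, 12, 6, 8, 11]

(3, 3)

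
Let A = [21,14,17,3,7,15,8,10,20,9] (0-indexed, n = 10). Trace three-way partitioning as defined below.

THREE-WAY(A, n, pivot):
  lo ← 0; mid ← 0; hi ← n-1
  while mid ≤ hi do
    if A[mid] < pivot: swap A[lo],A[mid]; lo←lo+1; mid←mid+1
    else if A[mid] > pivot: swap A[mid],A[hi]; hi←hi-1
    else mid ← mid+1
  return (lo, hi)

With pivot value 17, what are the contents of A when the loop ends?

pivot = 17; lo=0, mid=0, hi=9
A[mid]=21>17: swap A[0],A[9]; hi=8 → [9,14,17,3,7,15,8,10,20,21]
A[mid]=9<17: swap A[0],A[0]; lo=1,mid=1 → [9,14,17,3,7,15,8,10,20,21]
A[mid]=14<17: swap A[1],A[1]; lo=2,mid=2 → [9,14,17,3,7,15,8,10,20,21]
A[mid]=17=17: mid=3
A[mid]=3<17: swap A[2],A[3]; lo=3,mid=4 → [9,14,3,17,7,15,8,10,20,21]
A[mid]=7<17: swap A[3],A[4]; lo=4,mid=5 → [9,14,3,7,17,15,8,10,20,21]
A[mid]=15<17: swap A[4],A[5]; lo=5,mid=6 → [9,14,3,7,15,17,8,10,20,21]
A[mid]=8<17: swap A[5],A[6]; lo=6,mid=7 → [9,14,3,7,15,8,17,10,20,21]
A[mid]=10<17: swap A[6],A[7]; lo=7,mid=8 → [9,14,3,7,15,8,10,17,20,21]
A[mid]=20>17: swap A[8],A[8]; hi=7 → [9,14,3,7,15,8,10,17,20,21]
end: lo=7, hi=7; A = [9,14,3,7,15,8,10,17,20,21]

[9,14,3,7,15,8,10,17,20,21]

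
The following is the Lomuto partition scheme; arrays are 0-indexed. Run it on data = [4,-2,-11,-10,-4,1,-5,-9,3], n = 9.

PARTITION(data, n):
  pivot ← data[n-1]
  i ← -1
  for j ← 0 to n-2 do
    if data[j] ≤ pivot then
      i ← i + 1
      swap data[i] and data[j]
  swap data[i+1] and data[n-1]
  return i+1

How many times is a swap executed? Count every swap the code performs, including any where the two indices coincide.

pivot=3, i=-1
j=0: 4>3, skip
j=1: -2≤3, i=0, swap(0,1) ⇒ [-2,4,-11,-10,-4,1,-5,-9,3]
j=2: -11≤3, i=1, swap(1,2) ⇒ [-2,-11,4,-10,-4,1,-5,-9,3]
j=3: -10≤3, i=2, swap(2,3) ⇒ [-2,-11,-10,4,-4,1,-5,-9,3]
j=4: -4≤3, i=3, swap(3,4) ⇒ [-2,-11,-10,-4,4,1,-5,-9,3]
j=5: 1≤3, i=4, swap(4,5) ⇒ [-2,-11,-10,-4,1,4,-5,-9,3]
j=6: -5≤3, i=5, swap(5,6) ⇒ [-2,-11,-10,-4,1,-5,4,-9,3]
j=7: -9≤3, i=6, swap(6,7) ⇒ [-2,-11,-10,-4,1,-5,-9,4,3]
swap(7,8) ⇒ [-2,-11,-10,-4,1,-5,-9,3,4]; return 7

8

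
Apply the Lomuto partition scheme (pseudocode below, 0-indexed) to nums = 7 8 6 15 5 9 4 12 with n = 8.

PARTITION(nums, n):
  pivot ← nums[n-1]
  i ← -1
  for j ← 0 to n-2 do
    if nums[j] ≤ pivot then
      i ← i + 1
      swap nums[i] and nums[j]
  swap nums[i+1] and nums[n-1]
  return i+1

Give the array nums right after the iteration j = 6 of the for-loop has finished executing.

7 8 6 5 9 4 15 12

pivot = nums[7] = 12; i = -1
j=0: nums[0]=7 ≤ 12 → i=0, swap nums[0],nums[0] (no change) → 7 8 6 15 5 9 4 12
j=1: nums[1]=8 ≤ 12 → i=1, swap nums[1],nums[1] (no change) → 7 8 6 15 5 9 4 12
j=2: nums[2]=6 ≤ 12 → i=2, swap nums[2],nums[2] (no change) → 7 8 6 15 5 9 4 12
j=3: nums[3]=15 > 12 → no swap
j=4: nums[4]=5 ≤ 12 → i=3, swap nums[3],nums[4] → 7 8 6 5 15 9 4 12
j=5: nums[5]=9 ≤ 12 → i=4, swap nums[4],nums[5] → 7 8 6 5 9 15 4 12
j=6: nums[6]=4 ≤ 12 → i=5, swap nums[5],nums[6] → 7 8 6 5 9 4 15 12
(after j=6) nums = 7 8 6 5 9 4 15 12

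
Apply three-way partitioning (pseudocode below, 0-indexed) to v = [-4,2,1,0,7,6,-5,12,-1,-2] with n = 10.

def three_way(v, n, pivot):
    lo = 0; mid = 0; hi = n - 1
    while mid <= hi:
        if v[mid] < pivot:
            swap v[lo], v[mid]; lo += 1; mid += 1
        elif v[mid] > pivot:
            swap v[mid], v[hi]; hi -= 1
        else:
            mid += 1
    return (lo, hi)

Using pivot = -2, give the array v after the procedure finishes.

lo=0 mid=0 hi=9
-4<-2: swap(0,0), lo=1 mid=1 ⇒ [-4,2,1,0,7,6,-5,12,-1,-2]
2>-2: swap(1,9), hi=8 ⇒ [-4,-2,1,0,7,6,-5,12,-1,2]
-2=-2: mid=2
1>-2: swap(2,8), hi=7 ⇒ [-4,-2,-1,0,7,6,-5,12,1,2]
-1>-2: swap(2,7), hi=6 ⇒ [-4,-2,12,0,7,6,-5,-1,1,2]
12>-2: swap(2,6), hi=5 ⇒ [-4,-2,-5,0,7,6,12,-1,1,2]
-5<-2: swap(1,2), lo=2 mid=3 ⇒ [-4,-5,-2,0,7,6,12,-1,1,2]
0>-2: swap(3,5), hi=4 ⇒ [-4,-5,-2,6,7,0,12,-1,1,2]
6>-2: swap(3,4), hi=3 ⇒ [-4,-5,-2,7,6,0,12,-1,1,2]
7>-2: swap(3,3), hi=2 ⇒ [-4,-5,-2,7,6,0,12,-1,1,2]
done. lo=2 hi=2; v=[-4,-5,-2,7,6,0,12,-1,1,2]

[-4,-5,-2,7,6,0,12,-1,1,2]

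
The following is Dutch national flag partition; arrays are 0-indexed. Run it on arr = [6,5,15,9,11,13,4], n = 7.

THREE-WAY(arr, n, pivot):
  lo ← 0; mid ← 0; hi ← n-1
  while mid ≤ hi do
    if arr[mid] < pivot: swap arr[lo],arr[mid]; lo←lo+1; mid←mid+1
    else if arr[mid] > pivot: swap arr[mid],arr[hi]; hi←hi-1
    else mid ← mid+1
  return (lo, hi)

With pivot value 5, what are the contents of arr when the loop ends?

pivot = 5; lo=0, mid=0, hi=6
arr[mid]=6>5: swap arr[0],arr[6]; hi=5 → [4,5,15,9,11,13,6]
arr[mid]=4<5: swap arr[0],arr[0]; lo=1,mid=1 → [4,5,15,9,11,13,6]
arr[mid]=5=5: mid=2
arr[mid]=15>5: swap arr[2],arr[5]; hi=4 → [4,5,13,9,11,15,6]
arr[mid]=13>5: swap arr[2],arr[4]; hi=3 → [4,5,11,9,13,15,6]
arr[mid]=11>5: swap arr[2],arr[3]; hi=2 → [4,5,9,11,13,15,6]
arr[mid]=9>5: swap arr[2],arr[2]; hi=1 → [4,5,9,11,13,15,6]
end: lo=1, hi=1; arr = [4,5,9,11,13,15,6]

[4,5,9,11,13,15,6]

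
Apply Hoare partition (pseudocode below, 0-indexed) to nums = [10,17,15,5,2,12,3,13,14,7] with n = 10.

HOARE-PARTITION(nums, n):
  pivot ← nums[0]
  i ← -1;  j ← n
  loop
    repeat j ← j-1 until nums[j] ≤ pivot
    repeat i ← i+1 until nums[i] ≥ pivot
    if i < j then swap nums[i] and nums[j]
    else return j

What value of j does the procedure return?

pivot = nums[0] = 10; i = -1, j = 10
j→9 (nums[9]=7≤10), i→0 (nums[0]=10≥10); i<j, swap → [7,17,15,5,2,12,3,13,14,10]
j→6 (nums[6]=3≤10), i→1 (nums[1]=17≥10); i<j, swap → [7,3,15,5,2,12,17,13,14,10]
j→4 (nums[4]=2≤10), i→2 (nums[2]=15≥10); i<j, swap → [7,3,2,5,15,12,17,13,14,10]
j→3, i→4; i≥j, return j=3. nums = [7,3,2,5,15,12,17,13,14,10]

3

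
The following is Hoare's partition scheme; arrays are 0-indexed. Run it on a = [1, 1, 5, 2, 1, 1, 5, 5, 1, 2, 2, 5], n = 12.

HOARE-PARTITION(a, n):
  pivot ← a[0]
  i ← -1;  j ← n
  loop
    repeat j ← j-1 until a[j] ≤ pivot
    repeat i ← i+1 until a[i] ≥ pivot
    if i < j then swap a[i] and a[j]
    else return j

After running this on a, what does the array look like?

[1, 1, 1, 2, 5, 1, 5, 5, 1, 2, 2, 5]

pivot=1
j stops at 8 (1), i stops at 0 (1); swap ⇒ [1, 1, 5, 2, 1, 1, 5, 5, 1, 2, 2, 5]
j stops at 5 (1), i stops at 1 (1); swap ⇒ [1, 1, 5, 2, 1, 1, 5, 5, 1, 2, 2, 5]
j stops at 4 (1), i stops at 2 (5); swap ⇒ [1, 1, 1, 2, 5, 1, 5, 5, 1, 2, 2, 5]
j stops at 2, i stops at 3; i≥j ⇒ return 2. a=[1, 1, 1, 2, 5, 1, 5, 5, 1, 2, 2, 5]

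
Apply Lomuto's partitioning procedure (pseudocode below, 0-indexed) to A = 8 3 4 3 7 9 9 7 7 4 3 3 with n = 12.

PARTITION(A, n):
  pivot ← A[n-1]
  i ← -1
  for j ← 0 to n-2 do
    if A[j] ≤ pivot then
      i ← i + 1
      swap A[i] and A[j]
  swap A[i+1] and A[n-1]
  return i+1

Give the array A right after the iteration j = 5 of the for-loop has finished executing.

3 3 4 8 7 9 9 7 7 4 3 3

pivot=3, i=-1
j=0: 8>3, skip
j=1: 3≤3, i=0, swap(0,1) ⇒ 3 8 4 3 7 9 9 7 7 4 3 3
j=2: 4>3, skip
j=3: 3≤3, i=1, swap(1,3) ⇒ 3 3 4 8 7 9 9 7 7 4 3 3
j=4: 7>3, skip
j=5: 9>3, skip
(after j=5) A = 3 3 4 8 7 9 9 7 7 4 3 3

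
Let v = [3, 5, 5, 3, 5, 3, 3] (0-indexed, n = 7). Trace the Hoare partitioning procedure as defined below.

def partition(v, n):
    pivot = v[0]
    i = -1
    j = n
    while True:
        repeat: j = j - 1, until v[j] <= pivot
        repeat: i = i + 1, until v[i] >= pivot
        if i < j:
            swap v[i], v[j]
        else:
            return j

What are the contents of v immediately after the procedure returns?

pivot=3
j stops at 6 (3), i stops at 0 (3); swap ⇒ [3, 5, 5, 3, 5, 3, 3]
j stops at 5 (3), i stops at 1 (5); swap ⇒ [3, 3, 5, 3, 5, 5, 3]
j stops at 3 (3), i stops at 2 (5); swap ⇒ [3, 3, 3, 5, 5, 5, 3]
j stops at 2, i stops at 3; i≥j ⇒ return 2. v=[3, 3, 3, 5, 5, 5, 3]

[3, 3, 3, 5, 5, 5, 3]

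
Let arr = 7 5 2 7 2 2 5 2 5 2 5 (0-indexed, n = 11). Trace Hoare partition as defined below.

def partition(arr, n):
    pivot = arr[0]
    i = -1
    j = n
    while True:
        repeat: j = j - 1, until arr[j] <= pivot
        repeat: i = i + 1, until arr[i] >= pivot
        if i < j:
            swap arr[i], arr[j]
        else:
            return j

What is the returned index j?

pivot = arr[0] = 7; i = -1, j = 11
j→10 (arr[10]=5≤7), i→0 (arr[0]=7≥7); i<j, swap → 5 5 2 7 2 2 5 2 5 2 7
j→9 (arr[9]=2≤7), i→3 (arr[3]=7≥7); i<j, swap → 5 5 2 2 2 2 5 2 5 7 7
j→8, i→9; i≥j, return j=8. arr = 5 5 2 2 2 2 5 2 5 7 7

8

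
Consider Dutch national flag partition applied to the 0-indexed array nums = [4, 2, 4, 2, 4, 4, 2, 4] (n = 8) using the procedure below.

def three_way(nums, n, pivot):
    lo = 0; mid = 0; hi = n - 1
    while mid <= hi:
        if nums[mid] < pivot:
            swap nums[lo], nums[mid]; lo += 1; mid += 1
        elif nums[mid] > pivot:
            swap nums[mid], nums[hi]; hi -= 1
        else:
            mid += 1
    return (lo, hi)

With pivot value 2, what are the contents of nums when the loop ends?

lo=0 mid=0 hi=7
4>2: swap(0,7), hi=6 ⇒ [4, 2, 4, 2, 4, 4, 2, 4]
4>2: swap(0,6), hi=5 ⇒ [2, 2, 4, 2, 4, 4, 4, 4]
2=2: mid=1
2=2: mid=2
4>2: swap(2,5), hi=4 ⇒ [2, 2, 4, 2, 4, 4, 4, 4]
4>2: swap(2,4), hi=3 ⇒ [2, 2, 4, 2, 4, 4, 4, 4]
4>2: swap(2,3), hi=2 ⇒ [2, 2, 2, 4, 4, 4, 4, 4]
2=2: mid=3
done. lo=0 hi=2; nums=[2, 2, 2, 4, 4, 4, 4, 4]

[2, 2, 2, 4, 4, 4, 4, 4]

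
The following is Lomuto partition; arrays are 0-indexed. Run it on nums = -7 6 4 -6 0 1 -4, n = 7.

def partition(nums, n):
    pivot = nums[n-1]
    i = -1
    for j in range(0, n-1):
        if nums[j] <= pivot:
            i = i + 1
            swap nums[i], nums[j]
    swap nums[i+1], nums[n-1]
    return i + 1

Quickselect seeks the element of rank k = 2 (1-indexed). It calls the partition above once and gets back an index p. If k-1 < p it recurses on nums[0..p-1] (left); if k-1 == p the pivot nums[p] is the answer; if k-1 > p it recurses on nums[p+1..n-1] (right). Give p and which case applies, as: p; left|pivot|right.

pivot = nums[6] = -4; i = -1
j=0: nums[0]=-7 ≤ -4 → i=0, swap nums[0],nums[0] (no change) → -7 6 4 -6 0 1 -4
j=1: nums[1]=6 > -4 → no swap
j=2: nums[2]=4 > -4 → no swap
j=3: nums[3]=-6 ≤ -4 → i=1, swap nums[1],nums[3] → -7 -6 4 6 0 1 -4
j=4: nums[4]=0 > -4 → no swap
j=5: nums[5]=1 > -4 → no swap
final swap nums[2],nums[6] → -7 -6 -4 6 0 1 4; return 2
p = 2; k-1 = 1 < 2 ⇒ left

2; left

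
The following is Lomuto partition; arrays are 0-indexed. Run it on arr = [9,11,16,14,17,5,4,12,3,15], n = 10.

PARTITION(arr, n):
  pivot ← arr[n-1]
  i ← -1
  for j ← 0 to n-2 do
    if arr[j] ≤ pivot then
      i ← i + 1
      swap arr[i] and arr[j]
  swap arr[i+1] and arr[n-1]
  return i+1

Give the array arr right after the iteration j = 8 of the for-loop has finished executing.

[9,11,14,5,4,12,3,16,17,15]

pivot = arr[9] = 15; i = -1
j=0: arr[0]=9 ≤ 15 → i=0, swap arr[0],arr[0] (no change) → [9,11,16,14,17,5,4,12,3,15]
j=1: arr[1]=11 ≤ 15 → i=1, swap arr[1],arr[1] (no change) → [9,11,16,14,17,5,4,12,3,15]
j=2: arr[2]=16 > 15 → no swap
j=3: arr[3]=14 ≤ 15 → i=2, swap arr[2],arr[3] → [9,11,14,16,17,5,4,12,3,15]
j=4: arr[4]=17 > 15 → no swap
j=5: arr[5]=5 ≤ 15 → i=3, swap arr[3],arr[5] → [9,11,14,5,17,16,4,12,3,15]
j=6: arr[6]=4 ≤ 15 → i=4, swap arr[4],arr[6] → [9,11,14,5,4,16,17,12,3,15]
j=7: arr[7]=12 ≤ 15 → i=5, swap arr[5],arr[7] → [9,11,14,5,4,12,17,16,3,15]
j=8: arr[8]=3 ≤ 15 → i=6, swap arr[6],arr[8] → [9,11,14,5,4,12,3,16,17,15]
(after j=8) arr = [9,11,14,5,4,12,3,16,17,15]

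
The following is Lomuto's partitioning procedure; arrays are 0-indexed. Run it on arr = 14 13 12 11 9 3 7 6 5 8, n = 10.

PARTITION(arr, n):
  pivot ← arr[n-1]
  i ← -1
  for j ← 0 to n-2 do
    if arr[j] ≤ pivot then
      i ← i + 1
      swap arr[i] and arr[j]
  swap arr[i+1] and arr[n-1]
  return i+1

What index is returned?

pivot = arr[9] = 8; i = -1
j=0: arr[0]=14 > 8 → no swap
j=1: arr[1]=13 > 8 → no swap
j=2: arr[2]=12 > 8 → no swap
j=3: arr[3]=11 > 8 → no swap
j=4: arr[4]=9 > 8 → no swap
j=5: arr[5]=3 ≤ 8 → i=0, swap arr[0],arr[5] → 3 13 12 11 9 14 7 6 5 8
j=6: arr[6]=7 ≤ 8 → i=1, swap arr[1],arr[6] → 3 7 12 11 9 14 13 6 5 8
j=7: arr[7]=6 ≤ 8 → i=2, swap arr[2],arr[7] → 3 7 6 11 9 14 13 12 5 8
j=8: arr[8]=5 ≤ 8 → i=3, swap arr[3],arr[8] → 3 7 6 5 9 14 13 12 11 8
final swap arr[4],arr[9] → 3 7 6 5 8 14 13 12 11 9; return 4

4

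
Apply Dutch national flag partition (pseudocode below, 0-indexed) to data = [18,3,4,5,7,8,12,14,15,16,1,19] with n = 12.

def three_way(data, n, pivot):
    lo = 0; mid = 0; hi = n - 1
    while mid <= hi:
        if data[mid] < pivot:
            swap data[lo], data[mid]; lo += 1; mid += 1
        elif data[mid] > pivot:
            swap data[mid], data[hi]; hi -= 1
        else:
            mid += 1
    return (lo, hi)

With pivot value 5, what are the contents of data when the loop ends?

lo=0 mid=0 hi=11
18>5: swap(0,11), hi=10 ⇒ [19,3,4,5,7,8,12,14,15,16,1,18]
19>5: swap(0,10), hi=9 ⇒ [1,3,4,5,7,8,12,14,15,16,19,18]
1<5: swap(0,0), lo=1 mid=1 ⇒ [1,3,4,5,7,8,12,14,15,16,19,18]
3<5: swap(1,1), lo=2 mid=2 ⇒ [1,3,4,5,7,8,12,14,15,16,19,18]
4<5: swap(2,2), lo=3 mid=3 ⇒ [1,3,4,5,7,8,12,14,15,16,19,18]
5=5: mid=4
7>5: swap(4,9), hi=8 ⇒ [1,3,4,5,16,8,12,14,15,7,19,18]
16>5: swap(4,8), hi=7 ⇒ [1,3,4,5,15,8,12,14,16,7,19,18]
15>5: swap(4,7), hi=6 ⇒ [1,3,4,5,14,8,12,15,16,7,19,18]
14>5: swap(4,6), hi=5 ⇒ [1,3,4,5,12,8,14,15,16,7,19,18]
12>5: swap(4,5), hi=4 ⇒ [1,3,4,5,8,12,14,15,16,7,19,18]
8>5: swap(4,4), hi=3 ⇒ [1,3,4,5,8,12,14,15,16,7,19,18]
done. lo=3 hi=3; data=[1,3,4,5,8,12,14,15,16,7,19,18]

[1,3,4,5,8,12,14,15,16,7,19,18]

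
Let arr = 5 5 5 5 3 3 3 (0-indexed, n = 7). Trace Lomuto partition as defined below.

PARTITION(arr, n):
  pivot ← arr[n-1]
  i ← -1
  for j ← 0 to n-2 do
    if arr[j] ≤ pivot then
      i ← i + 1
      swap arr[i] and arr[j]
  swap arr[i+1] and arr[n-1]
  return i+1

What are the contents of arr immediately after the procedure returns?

3 3 3 5 5 5 5

pivot = arr[6] = 3; i = -1
j=0: arr[0]=5 > 3 → no swap
j=1: arr[1]=5 > 3 → no swap
j=2: arr[2]=5 > 3 → no swap
j=3: arr[3]=5 > 3 → no swap
j=4: arr[4]=3 ≤ 3 → i=0, swap arr[0],arr[4] → 3 5 5 5 5 3 3
j=5: arr[5]=3 ≤ 3 → i=1, swap arr[1],arr[5] → 3 3 5 5 5 5 3
final swap arr[2],arr[6] → 3 3 3 5 5 5 5; return 2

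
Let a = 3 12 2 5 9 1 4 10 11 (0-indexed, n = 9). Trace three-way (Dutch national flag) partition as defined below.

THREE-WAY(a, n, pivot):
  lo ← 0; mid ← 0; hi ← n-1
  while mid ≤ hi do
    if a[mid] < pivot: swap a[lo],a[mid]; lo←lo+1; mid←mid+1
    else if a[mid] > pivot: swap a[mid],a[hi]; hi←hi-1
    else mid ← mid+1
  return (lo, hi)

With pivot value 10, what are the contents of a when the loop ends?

pivot = 10; lo=0, mid=0, hi=8
a[mid]=3<10: swap a[0],a[0]; lo=1,mid=1 → 3 12 2 5 9 1 4 10 11
a[mid]=12>10: swap a[1],a[8]; hi=7 → 3 11 2 5 9 1 4 10 12
a[mid]=11>10: swap a[1],a[7]; hi=6 → 3 10 2 5 9 1 4 11 12
a[mid]=10=10: mid=2
a[mid]=2<10: swap a[1],a[2]; lo=2,mid=3 → 3 2 10 5 9 1 4 11 12
a[mid]=5<10: swap a[2],a[3]; lo=3,mid=4 → 3 2 5 10 9 1 4 11 12
a[mid]=9<10: swap a[3],a[4]; lo=4,mid=5 → 3 2 5 9 10 1 4 11 12
a[mid]=1<10: swap a[4],a[5]; lo=5,mid=6 → 3 2 5 9 1 10 4 11 12
a[mid]=4<10: swap a[5],a[6]; lo=6,mid=7 → 3 2 5 9 1 4 10 11 12
end: lo=6, hi=6; a = 3 2 5 9 1 4 10 11 12

3 2 5 9 1 4 10 11 12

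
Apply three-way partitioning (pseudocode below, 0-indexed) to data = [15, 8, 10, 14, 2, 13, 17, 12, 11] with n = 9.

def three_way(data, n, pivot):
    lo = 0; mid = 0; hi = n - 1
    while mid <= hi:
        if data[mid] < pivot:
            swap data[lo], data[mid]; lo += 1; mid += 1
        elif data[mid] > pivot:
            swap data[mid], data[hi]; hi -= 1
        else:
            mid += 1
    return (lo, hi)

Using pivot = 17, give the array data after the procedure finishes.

[15, 8, 10, 14, 2, 13, 12, 11, 17]

pivot = 17; lo=0, mid=0, hi=8
data[mid]=15<17: swap data[0],data[0]; lo=1,mid=1 → [15, 8, 10, 14, 2, 13, 17, 12, 11]
data[mid]=8<17: swap data[1],data[1]; lo=2,mid=2 → [15, 8, 10, 14, 2, 13, 17, 12, 11]
data[mid]=10<17: swap data[2],data[2]; lo=3,mid=3 → [15, 8, 10, 14, 2, 13, 17, 12, 11]
data[mid]=14<17: swap data[3],data[3]; lo=4,mid=4 → [15, 8, 10, 14, 2, 13, 17, 12, 11]
data[mid]=2<17: swap data[4],data[4]; lo=5,mid=5 → [15, 8, 10, 14, 2, 13, 17, 12, 11]
data[mid]=13<17: swap data[5],data[5]; lo=6,mid=6 → [15, 8, 10, 14, 2, 13, 17, 12, 11]
data[mid]=17=17: mid=7
data[mid]=12<17: swap data[6],data[7]; lo=7,mid=8 → [15, 8, 10, 14, 2, 13, 12, 17, 11]
data[mid]=11<17: swap data[7],data[8]; lo=8,mid=9 → [15, 8, 10, 14, 2, 13, 12, 11, 17]
end: lo=8, hi=8; data = [15, 8, 10, 14, 2, 13, 12, 11, 17]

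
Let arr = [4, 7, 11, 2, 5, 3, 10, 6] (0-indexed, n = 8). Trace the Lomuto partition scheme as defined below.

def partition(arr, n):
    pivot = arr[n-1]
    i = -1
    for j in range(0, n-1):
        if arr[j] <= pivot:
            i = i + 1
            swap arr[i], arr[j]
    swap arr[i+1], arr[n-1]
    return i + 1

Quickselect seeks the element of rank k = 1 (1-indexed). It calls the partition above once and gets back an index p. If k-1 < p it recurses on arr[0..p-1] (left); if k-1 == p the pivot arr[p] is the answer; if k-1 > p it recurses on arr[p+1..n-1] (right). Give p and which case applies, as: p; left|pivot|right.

4; left

pivot = arr[7] = 6; i = -1
j=0: arr[0]=4 ≤ 6 → i=0, swap arr[0],arr[0] (no change) → [4, 7, 11, 2, 5, 3, 10, 6]
j=1: arr[1]=7 > 6 → no swap
j=2: arr[2]=11 > 6 → no swap
j=3: arr[3]=2 ≤ 6 → i=1, swap arr[1],arr[3] → [4, 2, 11, 7, 5, 3, 10, 6]
j=4: arr[4]=5 ≤ 6 → i=2, swap arr[2],arr[4] → [4, 2, 5, 7, 11, 3, 10, 6]
j=5: arr[5]=3 ≤ 6 → i=3, swap arr[3],arr[5] → [4, 2, 5, 3, 11, 7, 10, 6]
j=6: arr[6]=10 > 6 → no swap
final swap arr[4],arr[7] → [4, 2, 5, 3, 6, 7, 10, 11]; return 4
p = 4; k-1 = 0 < 4 ⇒ left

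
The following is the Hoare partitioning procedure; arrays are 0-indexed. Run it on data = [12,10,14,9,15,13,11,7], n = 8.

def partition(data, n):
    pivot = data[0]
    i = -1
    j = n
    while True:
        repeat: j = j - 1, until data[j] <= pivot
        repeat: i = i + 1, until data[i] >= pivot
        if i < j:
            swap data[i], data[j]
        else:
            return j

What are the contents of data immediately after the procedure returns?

pivot = data[0] = 12; i = -1, j = 8
j→7 (data[7]=7≤12), i→0 (data[0]=12≥12); i<j, swap → [7,10,14,9,15,13,11,12]
j→6 (data[6]=11≤12), i→2 (data[2]=14≥12); i<j, swap → [7,10,11,9,15,13,14,12]
j→3, i→4; i≥j, return j=3. data = [7,10,11,9,15,13,14,12]

[7,10,11,9,15,13,14,12]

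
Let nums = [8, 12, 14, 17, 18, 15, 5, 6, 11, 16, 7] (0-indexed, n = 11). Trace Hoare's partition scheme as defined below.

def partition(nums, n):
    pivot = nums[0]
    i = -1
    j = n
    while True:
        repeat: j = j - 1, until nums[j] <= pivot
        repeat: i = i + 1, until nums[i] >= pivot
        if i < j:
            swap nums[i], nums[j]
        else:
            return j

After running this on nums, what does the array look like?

pivot=8
j stops at 10 (7), i stops at 0 (8); swap ⇒ [7, 12, 14, 17, 18, 15, 5, 6, 11, 16, 8]
j stops at 7 (6), i stops at 1 (12); swap ⇒ [7, 6, 14, 17, 18, 15, 5, 12, 11, 16, 8]
j stops at 6 (5), i stops at 2 (14); swap ⇒ [7, 6, 5, 17, 18, 15, 14, 12, 11, 16, 8]
j stops at 2, i stops at 3; i≥j ⇒ return 2. nums=[7, 6, 5, 17, 18, 15, 14, 12, 11, 16, 8]

[7, 6, 5, 17, 18, 15, 14, 12, 11, 16, 8]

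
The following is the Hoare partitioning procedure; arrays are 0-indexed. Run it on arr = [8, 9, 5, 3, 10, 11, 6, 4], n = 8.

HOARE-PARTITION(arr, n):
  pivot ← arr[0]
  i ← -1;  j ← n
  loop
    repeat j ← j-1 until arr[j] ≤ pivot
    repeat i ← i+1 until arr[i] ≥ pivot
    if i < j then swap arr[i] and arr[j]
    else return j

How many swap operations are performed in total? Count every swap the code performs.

2

pivot=8
j stops at 7 (4), i stops at 0 (8); swap ⇒ [4, 9, 5, 3, 10, 11, 6, 8]
j stops at 6 (6), i stops at 1 (9); swap ⇒ [4, 6, 5, 3, 10, 11, 9, 8]
j stops at 3, i stops at 4; i≥j ⇒ return 3. arr=[4, 6, 5, 3, 10, 11, 9, 8]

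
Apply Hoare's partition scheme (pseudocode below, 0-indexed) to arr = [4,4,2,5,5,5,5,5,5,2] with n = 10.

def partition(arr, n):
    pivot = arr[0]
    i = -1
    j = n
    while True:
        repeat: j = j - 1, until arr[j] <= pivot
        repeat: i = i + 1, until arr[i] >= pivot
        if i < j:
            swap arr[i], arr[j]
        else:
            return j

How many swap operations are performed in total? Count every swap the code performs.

2

pivot=4
j stops at 9 (2), i stops at 0 (4); swap ⇒ [2,4,2,5,5,5,5,5,5,4]
j stops at 2 (2), i stops at 1 (4); swap ⇒ [2,2,4,5,5,5,5,5,5,4]
j stops at 1, i stops at 2; i≥j ⇒ return 1. arr=[2,2,4,5,5,5,5,5,5,4]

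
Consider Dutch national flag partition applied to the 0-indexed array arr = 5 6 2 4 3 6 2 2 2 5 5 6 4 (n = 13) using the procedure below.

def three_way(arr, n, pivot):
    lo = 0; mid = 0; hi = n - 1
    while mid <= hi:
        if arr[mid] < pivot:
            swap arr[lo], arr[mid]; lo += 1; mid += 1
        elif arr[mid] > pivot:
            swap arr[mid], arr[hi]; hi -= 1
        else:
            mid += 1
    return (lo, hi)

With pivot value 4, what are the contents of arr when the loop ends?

lo=0 mid=0 hi=12
5>4: swap(0,12), hi=11 ⇒ 4 6 2 4 3 6 2 2 2 5 5 6 5
4=4: mid=1
6>4: swap(1,11), hi=10 ⇒ 4 6 2 4 3 6 2 2 2 5 5 6 5
6>4: swap(1,10), hi=9 ⇒ 4 5 2 4 3 6 2 2 2 5 6 6 5
5>4: swap(1,9), hi=8 ⇒ 4 5 2 4 3 6 2 2 2 5 6 6 5
5>4: swap(1,8), hi=7 ⇒ 4 2 2 4 3 6 2 2 5 5 6 6 5
2<4: swap(0,1), lo=1 mid=2 ⇒ 2 4 2 4 3 6 2 2 5 5 6 6 5
2<4: swap(1,2), lo=2 mid=3 ⇒ 2 2 4 4 3 6 2 2 5 5 6 6 5
4=4: mid=4
3<4: swap(2,4), lo=3 mid=5 ⇒ 2 2 3 4 4 6 2 2 5 5 6 6 5
6>4: swap(5,7), hi=6 ⇒ 2 2 3 4 4 2 2 6 5 5 6 6 5
2<4: swap(3,5), lo=4 mid=6 ⇒ 2 2 3 2 4 4 2 6 5 5 6 6 5
2<4: swap(4,6), lo=5 mid=7 ⇒ 2 2 3 2 2 4 4 6 5 5 6 6 5
done. lo=5 hi=6; arr=2 2 3 2 2 4 4 6 5 5 6 6 5

2 2 3 2 2 4 4 6 5 5 6 6 5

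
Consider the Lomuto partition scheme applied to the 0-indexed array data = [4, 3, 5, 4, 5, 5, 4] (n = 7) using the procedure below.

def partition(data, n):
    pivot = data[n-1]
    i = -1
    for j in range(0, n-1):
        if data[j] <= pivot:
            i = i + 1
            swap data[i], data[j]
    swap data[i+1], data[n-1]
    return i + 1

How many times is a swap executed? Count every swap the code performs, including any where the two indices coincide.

pivot = data[6] = 4; i = -1
j=0: data[0]=4 ≤ 4 → i=0, swap data[0],data[0] (no change) → [4, 3, 5, 4, 5, 5, 4]
j=1: data[1]=3 ≤ 4 → i=1, swap data[1],data[1] (no change) → [4, 3, 5, 4, 5, 5, 4]
j=2: data[2]=5 > 4 → no swap
j=3: data[3]=4 ≤ 4 → i=2, swap data[2],data[3] → [4, 3, 4, 5, 5, 5, 4]
j=4: data[4]=5 > 4 → no swap
j=5: data[5]=5 > 4 → no swap
final swap data[3],data[6] → [4, 3, 4, 4, 5, 5, 5]; return 3

4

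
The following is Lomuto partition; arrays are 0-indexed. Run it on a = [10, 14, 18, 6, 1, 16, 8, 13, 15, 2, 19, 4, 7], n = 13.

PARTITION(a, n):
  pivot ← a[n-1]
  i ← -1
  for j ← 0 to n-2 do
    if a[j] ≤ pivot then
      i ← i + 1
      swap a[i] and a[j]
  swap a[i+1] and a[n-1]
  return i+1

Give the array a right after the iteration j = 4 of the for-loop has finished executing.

[6, 1, 18, 10, 14, 16, 8, 13, 15, 2, 19, 4, 7]

pivot=7, i=-1
j=0: 10>7, skip
j=1: 14>7, skip
j=2: 18>7, skip
j=3: 6≤7, i=0, swap(0,3) ⇒ [6, 14, 18, 10, 1, 16, 8, 13, 15, 2, 19, 4, 7]
j=4: 1≤7, i=1, swap(1,4) ⇒ [6, 1, 18, 10, 14, 16, 8, 13, 15, 2, 19, 4, 7]
(after j=4) a = [6, 1, 18, 10, 14, 16, 8, 13, 15, 2, 19, 4, 7]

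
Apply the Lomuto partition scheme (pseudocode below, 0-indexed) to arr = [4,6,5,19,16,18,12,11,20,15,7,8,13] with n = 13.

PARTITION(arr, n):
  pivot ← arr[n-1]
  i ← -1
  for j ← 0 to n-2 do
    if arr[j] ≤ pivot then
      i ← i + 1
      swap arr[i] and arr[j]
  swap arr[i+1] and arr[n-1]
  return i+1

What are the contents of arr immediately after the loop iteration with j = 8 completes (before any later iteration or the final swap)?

[4,6,5,12,11,18,19,16,20,15,7,8,13]

pivot=13, i=-1
j=0: 4≤13, i=0, swap(0,0) ⇒ [4,6,5,19,16,18,12,11,20,15,7,8,13]
j=1: 6≤13, i=1, swap(1,1) ⇒ [4,6,5,19,16,18,12,11,20,15,7,8,13]
j=2: 5≤13, i=2, swap(2,2) ⇒ [4,6,5,19,16,18,12,11,20,15,7,8,13]
j=3: 19>13, skip
j=4: 16>13, skip
j=5: 18>13, skip
j=6: 12≤13, i=3, swap(3,6) ⇒ [4,6,5,12,16,18,19,11,20,15,7,8,13]
j=7: 11≤13, i=4, swap(4,7) ⇒ [4,6,5,12,11,18,19,16,20,15,7,8,13]
j=8: 20>13, skip
(after j=8) arr = [4,6,5,12,11,18,19,16,20,15,7,8,13]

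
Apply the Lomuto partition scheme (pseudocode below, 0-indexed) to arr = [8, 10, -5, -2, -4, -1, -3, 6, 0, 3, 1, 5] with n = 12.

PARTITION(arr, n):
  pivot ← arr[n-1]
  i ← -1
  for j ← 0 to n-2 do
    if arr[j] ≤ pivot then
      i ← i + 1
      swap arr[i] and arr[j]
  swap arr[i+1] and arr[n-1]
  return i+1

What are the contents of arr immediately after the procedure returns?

pivot=5, i=-1
j=0: 8>5, skip
j=1: 10>5, skip
j=2: -5≤5, i=0, swap(0,2) ⇒ [-5, 10, 8, -2, -4, -1, -3, 6, 0, 3, 1, 5]
j=3: -2≤5, i=1, swap(1,3) ⇒ [-5, -2, 8, 10, -4, -1, -3, 6, 0, 3, 1, 5]
j=4: -4≤5, i=2, swap(2,4) ⇒ [-5, -2, -4, 10, 8, -1, -3, 6, 0, 3, 1, 5]
j=5: -1≤5, i=3, swap(3,5) ⇒ [-5, -2, -4, -1, 8, 10, -3, 6, 0, 3, 1, 5]
j=6: -3≤5, i=4, swap(4,6) ⇒ [-5, -2, -4, -1, -3, 10, 8, 6, 0, 3, 1, 5]
j=7: 6>5, skip
j=8: 0≤5, i=5, swap(5,8) ⇒ [-5, -2, -4, -1, -3, 0, 8, 6, 10, 3, 1, 5]
j=9: 3≤5, i=6, swap(6,9) ⇒ [-5, -2, -4, -1, -3, 0, 3, 6, 10, 8, 1, 5]
j=10: 1≤5, i=7, swap(7,10) ⇒ [-5, -2, -4, -1, -3, 0, 3, 1, 10, 8, 6, 5]
swap(8,11) ⇒ [-5, -2, -4, -1, -3, 0, 3, 1, 5, 8, 6, 10]; return 8

[-5, -2, -4, -1, -3, 0, 3, 1, 5, 8, 6, 10]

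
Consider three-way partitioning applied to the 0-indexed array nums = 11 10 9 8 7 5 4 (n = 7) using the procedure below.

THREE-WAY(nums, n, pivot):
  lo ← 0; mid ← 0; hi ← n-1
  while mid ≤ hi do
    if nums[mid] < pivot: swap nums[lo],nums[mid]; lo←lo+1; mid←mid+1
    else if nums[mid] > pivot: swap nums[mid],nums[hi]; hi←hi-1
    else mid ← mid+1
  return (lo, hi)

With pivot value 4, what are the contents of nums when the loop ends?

4 9 8 7 5 10 11

pivot = 4; lo=0, mid=0, hi=6
nums[mid]=11>4: swap nums[0],nums[6]; hi=5 → 4 10 9 8 7 5 11
nums[mid]=4=4: mid=1
nums[mid]=10>4: swap nums[1],nums[5]; hi=4 → 4 5 9 8 7 10 11
nums[mid]=5>4: swap nums[1],nums[4]; hi=3 → 4 7 9 8 5 10 11
nums[mid]=7>4: swap nums[1],nums[3]; hi=2 → 4 8 9 7 5 10 11
nums[mid]=8>4: swap nums[1],nums[2]; hi=1 → 4 9 8 7 5 10 11
nums[mid]=9>4: swap nums[1],nums[1]; hi=0 → 4 9 8 7 5 10 11
end: lo=0, hi=0; nums = 4 9 8 7 5 10 11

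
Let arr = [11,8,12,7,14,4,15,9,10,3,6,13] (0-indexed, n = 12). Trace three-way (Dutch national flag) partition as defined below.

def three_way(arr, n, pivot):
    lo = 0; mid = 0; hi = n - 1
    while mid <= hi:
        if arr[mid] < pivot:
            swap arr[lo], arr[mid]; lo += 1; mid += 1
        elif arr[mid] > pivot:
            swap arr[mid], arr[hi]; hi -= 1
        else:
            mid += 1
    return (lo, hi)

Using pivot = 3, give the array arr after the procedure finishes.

pivot = 3; lo=0, mid=0, hi=11
arr[mid]=11>3: swap arr[0],arr[11]; hi=10 → [13,8,12,7,14,4,15,9,10,3,6,11]
arr[mid]=13>3: swap arr[0],arr[10]; hi=9 → [6,8,12,7,14,4,15,9,10,3,13,11]
arr[mid]=6>3: swap arr[0],arr[9]; hi=8 → [3,8,12,7,14,4,15,9,10,6,13,11]
arr[mid]=3=3: mid=1
arr[mid]=8>3: swap arr[1],arr[8]; hi=7 → [3,10,12,7,14,4,15,9,8,6,13,11]
arr[mid]=10>3: swap arr[1],arr[7]; hi=6 → [3,9,12,7,14,4,15,10,8,6,13,11]
arr[mid]=9>3: swap arr[1],arr[6]; hi=5 → [3,15,12,7,14,4,9,10,8,6,13,11]
arr[mid]=15>3: swap arr[1],arr[5]; hi=4 → [3,4,12,7,14,15,9,10,8,6,13,11]
arr[mid]=4>3: swap arr[1],arr[4]; hi=3 → [3,14,12,7,4,15,9,10,8,6,13,11]
arr[mid]=14>3: swap arr[1],arr[3]; hi=2 → [3,7,12,14,4,15,9,10,8,6,13,11]
arr[mid]=7>3: swap arr[1],arr[2]; hi=1 → [3,12,7,14,4,15,9,10,8,6,13,11]
arr[mid]=12>3: swap arr[1],arr[1]; hi=0 → [3,12,7,14,4,15,9,10,8,6,13,11]
end: lo=0, hi=0; arr = [3,12,7,14,4,15,9,10,8,6,13,11]

[3,12,7,14,4,15,9,10,8,6,13,11]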